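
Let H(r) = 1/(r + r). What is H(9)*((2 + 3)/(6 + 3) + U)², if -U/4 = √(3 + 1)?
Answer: 4489/1458 ≈ 3.0789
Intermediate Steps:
U = -8 (U = -4*√(3 + 1) = -4*√4 = -4*2 = -8)
H(r) = 1/(2*r)
H(9)*((2 + 3)/(6 + 3) + U)² = ((½)/9)*((2 + 3)/(6 + 3) - 8)² = ((½)*(⅑))*(5/9 - 8)² = (5*(⅑) - 8)²/18 = (5/9 - 8)²/18 = (-67/9)²/18 = (1/18)*(4489/81) = 4489/1458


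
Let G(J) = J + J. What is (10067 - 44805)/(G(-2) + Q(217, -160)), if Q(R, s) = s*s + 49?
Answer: -34738/25645 ≈ -1.3546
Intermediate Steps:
G(J) = 2*J
Q(R, s) = 49 + s² (Q(R, s) = s² + 49 = 49 + s²)
(10067 - 44805)/(G(-2) + Q(217, -160)) = (10067 - 44805)/(2*(-2) + (49 + (-160)²)) = -34738/(-4 + (49 + 25600)) = -34738/(-4 + 25649) = -34738/25645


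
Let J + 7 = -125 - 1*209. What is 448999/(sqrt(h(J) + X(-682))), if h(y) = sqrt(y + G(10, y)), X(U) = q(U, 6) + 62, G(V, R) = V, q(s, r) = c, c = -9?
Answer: 448999/sqrt(53 + I*sqrt(331)) ≈ 59163.0 - 9871.8*I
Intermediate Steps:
q(s, r) = -9
J = -341 (J = -7 + (-125 - 1*209) = -7 + (-125 - 209) = -7 - 334 = -341)
X(U) = 53 (X(U) = -9 + 62 = 53)
h(y) = sqrt(10 + y) (h(y) = sqrt(y + 10) = sqrt(10 + y))
448999/(sqrt(h(J) + X(-682))) = 448999/(sqrt(sqrt(10 - 341) + 53)) = 448999/(sqrt(sqrt(-331) + 53)) = 448999/(sqrt(I*sqrt(331) + 53)) = 448999/(sqrt(53 + I*sqrt(331))) = 448999/sqrt(53 + I*sqrt(331))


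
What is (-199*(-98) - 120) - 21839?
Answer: -2457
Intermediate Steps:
(-199*(-98) - 120) - 21839 = (19502 - 120) - 21839 = 19382 - 21839 = -2457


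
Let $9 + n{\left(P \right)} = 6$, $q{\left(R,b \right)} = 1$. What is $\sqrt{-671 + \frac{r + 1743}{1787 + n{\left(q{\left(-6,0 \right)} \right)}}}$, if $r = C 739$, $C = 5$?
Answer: $\frac{i \sqrt{132866299}}{446} \approx 25.845 i$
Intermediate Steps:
$n{\left(P \right)} = -3$ ($n{\left(P \right)} = -9 + 6 = -3$)
$r = 3695$ ($r = 5 \cdot 739 = 3695$)
$\sqrt{-671 + \frac{r + 1743}{1787 + n{\left(q{\left(-6,0 \right)} \right)}}} = \sqrt{-671 + \frac{3695 + 1743}{1787 - 3}} = \sqrt{-671 + \frac{5438}{1784}} = \sqrt{-671 + 5438 \cdot \frac{1}{1784}} = \sqrt{-671 + \frac{2719}{892}} = \sqrt{- \frac{595813}{892}} = \frac{i \sqrt{132866299}}{446}$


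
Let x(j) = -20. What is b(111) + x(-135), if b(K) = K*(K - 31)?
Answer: 8860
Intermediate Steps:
b(K) = K*(-31 + K)
b(111) + x(-135) = 111*(-31 + 111) - 20 = 111*80 - 20 = 8880 - 20 = 8860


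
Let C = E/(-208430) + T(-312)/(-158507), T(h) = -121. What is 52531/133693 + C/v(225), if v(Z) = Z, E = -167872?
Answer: 197024023267955306/496900994606879625 ≈ 0.39651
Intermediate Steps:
C = 13317053567/16518807005 (C = -167872/(-208430) - 121/(-158507) = -167872*(-1/208430) - 121*(-1/158507) = 83936/104215 + 121/158507 = 13317053567/16518807005 ≈ 0.80618)
52531/133693 + C/v(225) = 52531/133693 + (13317053567/16518807005)/225 = 52531*(1/133693) + (13317053567/16518807005)*(1/225) = 52531/133693 + 13317053567/3716731576125 = 197024023267955306/496900994606879625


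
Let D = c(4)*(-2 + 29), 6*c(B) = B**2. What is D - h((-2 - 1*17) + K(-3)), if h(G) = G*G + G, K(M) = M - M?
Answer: -270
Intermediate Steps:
K(M) = 0
c(B) = B**2/6
h(G) = G + G**2 (h(G) = G**2 + G = G + G**2)
D = 72 (D = ((1/6)*4**2)*(-2 + 29) = ((1/6)*16)*27 = (8/3)*27 = 72)
D - h((-2 - 1*17) + K(-3)) = 72 - ((-2 - 1*17) + 0)*(1 + ((-2 - 1*17) + 0)) = 72 - ((-2 - 17) + 0)*(1 + ((-2 - 17) + 0)) = 72 - (-19 + 0)*(1 + (-19 + 0)) = 72 - (-19)*(1 - 19) = 72 - (-19)*(-18) = 72 - 1*342 = 72 - 342 = -270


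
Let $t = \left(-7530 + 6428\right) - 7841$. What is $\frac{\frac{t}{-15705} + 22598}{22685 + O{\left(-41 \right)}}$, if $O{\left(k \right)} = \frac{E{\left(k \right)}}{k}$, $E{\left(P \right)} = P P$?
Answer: $\frac{118303511}{118541340} \approx 0.99799$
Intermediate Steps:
$E{\left(P \right)} = P^{2}$
$O{\left(k \right)} = k$ ($O{\left(k \right)} = \frac{k^{2}}{k} = k$)
$t = -8943$ ($t = -1102 - 7841 = -8943$)
$\frac{\frac{t}{-15705} + 22598}{22685 + O{\left(-41 \right)}} = \frac{- \frac{8943}{-15705} + 22598}{22685 - 41} = \frac{\left(-8943\right) \left(- \frac{1}{15705}\right) + 22598}{22644} = \left(\frac{2981}{5235} + 22598\right) \frac{1}{22644} = \frac{118303511}{5235} \cdot \frac{1}{22644} = \frac{118303511}{118541340}$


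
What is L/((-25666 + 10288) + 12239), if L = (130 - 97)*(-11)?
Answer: 363/3139 ≈ 0.11564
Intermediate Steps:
L = -363 (L = 33*(-11) = -363)
L/((-25666 + 10288) + 12239) = -363/((-25666 + 10288) + 12239) = -363/(-15378 + 12239) = -363/(-3139) = -363*(-1/3139) = 363/3139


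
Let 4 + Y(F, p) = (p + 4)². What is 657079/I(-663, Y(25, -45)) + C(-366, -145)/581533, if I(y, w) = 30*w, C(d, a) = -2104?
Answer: 382007269867/29256925230 ≈ 13.057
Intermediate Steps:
Y(F, p) = -4 + (4 + p)² (Y(F, p) = -4 + (p + 4)² = -4 + (4 + p)²)
657079/I(-663, Y(25, -45)) + C(-366, -145)/581533 = 657079/((30*(-4 + (4 - 45)²))) - 2104/581533 = 657079/((30*(-4 + (-41)²))) - 2104*1/581533 = 657079/((30*(-4 + 1681))) - 2104/581533 = 657079/((30*1677)) - 2104/581533 = 657079/50310 - 2104/581533 = 382007269867/29256925230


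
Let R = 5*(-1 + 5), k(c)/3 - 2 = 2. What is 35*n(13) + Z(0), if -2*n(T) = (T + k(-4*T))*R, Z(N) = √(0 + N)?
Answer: -8750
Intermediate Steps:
Z(N) = √N
k(c) = 12 (k(c) = 6 + 3*2 = 6 + 6 = 12)
R = 20 (R = 5*4 = 20)
n(T) = -120 - 10*T (n(T) = -(T + 12)*20/2 = -(12 + T)*20/2 = -(240 + 20*T)/2 = -120 - 10*T)
35*n(13) + Z(0) = 35*(-120 - 10*13) + √0 = 35*(-120 - 130) + 0 = 35*(-250) + 0 = -8750 + 0 = -8750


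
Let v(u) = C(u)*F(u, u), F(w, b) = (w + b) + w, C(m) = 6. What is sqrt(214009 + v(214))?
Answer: sqrt(217861) ≈ 466.76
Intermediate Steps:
F(w, b) = b + 2*w (F(w, b) = (b + w) + w = b + 2*w)
v(u) = 18*u (v(u) = 6*(u + 2*u) = 6*(3*u) = 18*u)
sqrt(214009 + v(214)) = sqrt(214009 + 18*214) = sqrt(214009 + 3852) = sqrt(217861)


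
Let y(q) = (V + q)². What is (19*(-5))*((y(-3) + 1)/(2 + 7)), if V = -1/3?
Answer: -10355/81 ≈ -127.84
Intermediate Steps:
V = -⅓ (V = -1*⅓ = -⅓ ≈ -0.33333)
y(q) = (-⅓ + q)²
(19*(-5))*((y(-3) + 1)/(2 + 7)) = (19*(-5))*(((-1 + 3*(-3))²/9 + 1)/(2 + 7)) = -95*((-1 - 9)²/9 + 1)/9 = -95*((⅑)*(-10)² + 1)/9 = -95*((⅑)*100 + 1)/9 = -95*(100/9 + 1)/9 = -10355/(9*9) = -95*109/81 = -10355/81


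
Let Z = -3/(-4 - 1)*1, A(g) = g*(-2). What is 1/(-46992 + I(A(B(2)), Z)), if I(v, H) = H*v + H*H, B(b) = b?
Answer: -25/1174851 ≈ -2.1279e-5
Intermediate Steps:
A(g) = -2*g
Z = ⅗ (Z = -3/(-5)*1 = -3*(-⅕)*1 = (⅗)*1 = ⅗ ≈ 0.60000)
I(v, H) = H² + H*v (I(v, H) = H*v + H² = H² + H*v)
1/(-46992 + I(A(B(2)), Z)) = 1/(-46992 + 3*(⅗ - 2*2)/5) = 1/(-46992 + 3*(⅗ - 4)/5) = 1/(-46992 + (⅗)*(-17/5)) = 1/(-46992 - 51/25) = 1/(-1174851/25) = -25/1174851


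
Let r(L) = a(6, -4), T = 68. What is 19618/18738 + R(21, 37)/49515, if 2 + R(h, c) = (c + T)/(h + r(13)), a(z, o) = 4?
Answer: 809522078/773176725 ≈ 1.0470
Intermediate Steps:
r(L) = 4
R(h, c) = -2 + (68 + c)/(4 + h) (R(h, c) = -2 + (c + 68)/(h + 4) = -2 + (68 + c)/(4 + h))
19618/18738 + R(21, 37)/49515 = 19618/18738 + ((60 + 37 - 2*21)/(4 + 21))/49515 = 19618*(1/18738) + ((60 + 37 - 42)/25)*(1/49515) = 9809/9369 + ((1/25)*55)*(1/49515) = 9809/9369 + (11/5)*(1/49515) = 9809/9369 + 11/247575 = 809522078/773176725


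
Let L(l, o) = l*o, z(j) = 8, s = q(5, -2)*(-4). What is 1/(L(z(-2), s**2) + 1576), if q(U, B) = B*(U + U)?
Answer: 1/52776 ≈ 1.8948e-5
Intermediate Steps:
q(U, B) = 2*B*U (q(U, B) = B*(2*U) = 2*B*U)
s = 80 (s = (2*(-2)*5)*(-4) = -20*(-4) = 80)
1/(L(z(-2), s**2) + 1576) = 1/(8*80**2 + 1576) = 1/(8*6400 + 1576) = 1/(51200 + 1576) = 1/52776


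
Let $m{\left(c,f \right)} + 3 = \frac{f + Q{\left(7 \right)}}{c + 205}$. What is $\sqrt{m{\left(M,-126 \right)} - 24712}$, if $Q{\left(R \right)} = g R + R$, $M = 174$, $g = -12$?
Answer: $\frac{2 i \sqrt{887541063}}{379} \approx 157.21 i$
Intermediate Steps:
$Q{\left(R \right)} = - 11 R$ ($Q{\left(R \right)} = - 12 R + R = - 11 R$)
$m{\left(c,f \right)} = -3 + \frac{-77 + f}{205 + c}$ ($m{\left(c,f \right)} = -3 + \frac{f - 77}{c + 205} = -3 + \frac{f - 77}{205 + c} = -3 + \frac{-77 + f}{205 + c}$)
$\sqrt{m{\left(M,-126 \right)} - 24712} = \sqrt{\frac{-692 - 126 - 522}{205 + 174} - 24712} = \sqrt{\frac{-692 - 126 - 522}{379} - 24712} = \sqrt{\frac{1}{379} \left(-1340\right) - 24712} = \sqrt{- \frac{1340}{379} - 24712} = \sqrt{- \frac{9367188}{379}} = \frac{2 i \sqrt{887541063}}{379}$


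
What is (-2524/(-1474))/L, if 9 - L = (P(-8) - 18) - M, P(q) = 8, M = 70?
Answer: 1262/65593 ≈ 0.019240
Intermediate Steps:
L = 89 (L = 9 - ((8 - 18) - 1*70) = 9 - (-10 - 70) = 9 - 1*(-80) = 9 + 80 = 89)
(-2524/(-1474))/L = -2524/(-1474)/89 = -2524*(-1/1474)*(1/89) = (1262/737)*(1/89) = 1262/65593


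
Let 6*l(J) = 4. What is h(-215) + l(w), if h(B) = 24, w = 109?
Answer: 74/3 ≈ 24.667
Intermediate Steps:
l(J) = ⅔ (l(J) = (⅙)*4 = ⅔)
h(-215) + l(w) = 24 + ⅔ = 74/3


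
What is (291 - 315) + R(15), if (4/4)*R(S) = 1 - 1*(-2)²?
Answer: -27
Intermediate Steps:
R(S) = -3 (R(S) = 1 - 1*(-2)² = 1 - 1*4 = 1 - 4 = -3)
(291 - 315) + R(15) = (291 - 315) - 3 = -24 - 3 = -27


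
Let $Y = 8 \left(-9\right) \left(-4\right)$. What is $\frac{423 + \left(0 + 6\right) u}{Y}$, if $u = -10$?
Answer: $\frac{121}{96} \approx 1.2604$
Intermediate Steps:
$Y = 288$ ($Y = \left(-72\right) \left(-4\right) = 288$)
$\frac{423 + \left(0 + 6\right) u}{Y} = \frac{423 + \left(0 + 6\right) \left(-10\right)}{288} = \left(423 + 6 \left(-10\right)\right) \frac{1}{288} = \left(423 - 60\right) \frac{1}{288} = 363 \cdot \frac{1}{288} = \frac{121}{96}$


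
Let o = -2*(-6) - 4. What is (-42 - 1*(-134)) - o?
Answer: 84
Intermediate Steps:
o = 8 (o = 12 - 4 = 8)
(-42 - 1*(-134)) - o = (-42 - 1*(-134)) - 1*8 = (-42 + 134) - 8 = 92 - 8 = 84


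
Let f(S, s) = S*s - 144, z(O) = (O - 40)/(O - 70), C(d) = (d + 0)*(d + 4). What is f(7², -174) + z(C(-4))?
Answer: -60686/7 ≈ -8669.4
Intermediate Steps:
C(d) = d*(4 + d)
z(O) = (-40 + O)/(-70 + O)
f(S, s) = -144 + S*s
f(7², -174) + z(C(-4)) = (-144 + 7²*(-174)) + (-40 - 4*(4 - 4))/(-70 - 4*(4 - 4)) = (-144 + 49*(-174)) + (-40 - 4*0)/(-70 - 4*0) = (-144 - 8526) + (-40 + 0)/(-70 + 0) = -8670 - 40/(-70) = -8670 - 1/70*(-40) = -8670 + 4/7 = -60686/7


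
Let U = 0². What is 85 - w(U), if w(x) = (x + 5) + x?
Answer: 80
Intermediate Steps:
U = 0
w(x) = 5 + 2*x (w(x) = (5 + x) + x = 5 + 2*x)
85 - w(U) = 85 - (5 + 2*0) = 85 - (5 + 0) = 85 - 1*5 = 85 - 5 = 80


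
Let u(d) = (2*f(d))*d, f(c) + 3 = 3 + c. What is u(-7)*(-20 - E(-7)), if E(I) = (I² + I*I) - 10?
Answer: -10584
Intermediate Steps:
f(c) = c (f(c) = -3 + (3 + c) = c)
E(I) = -10 + 2*I² (E(I) = (I² + I²) - 10 = 2*I² - 10 = -10 + 2*I²)
u(d) = 2*d² (u(d) = (2*d)*d = 2*d²)
u(-7)*(-20 - E(-7)) = (2*(-7)²)*(-20 - (-10 + 2*(-7)²)) = (2*49)*(-20 - (-10 + 2*49)) = 98*(-20 - (-10 + 98)) = 98*(-20 - 1*88) = 98*(-20 - 88) = 98*(-108) = -10584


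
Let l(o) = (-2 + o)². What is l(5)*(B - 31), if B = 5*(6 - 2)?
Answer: -99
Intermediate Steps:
B = 20 (B = 5*4 = 20)
l(5)*(B - 31) = (-2 + 5)²*(20 - 31) = 3²*(-11) = 9*(-11) = -99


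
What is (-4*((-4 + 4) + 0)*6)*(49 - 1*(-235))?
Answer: 0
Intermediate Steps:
(-4*((-4 + 4) + 0)*6)*(49 - 1*(-235)) = (-4*(0 + 0)*6)*(49 + 235) = -0*6*284 = -4*0*284 = 0*284 = 0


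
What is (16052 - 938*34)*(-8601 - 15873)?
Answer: 387668160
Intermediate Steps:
(16052 - 938*34)*(-8601 - 15873) = (16052 - 31892)*(-24474) = -15840*(-24474) = 387668160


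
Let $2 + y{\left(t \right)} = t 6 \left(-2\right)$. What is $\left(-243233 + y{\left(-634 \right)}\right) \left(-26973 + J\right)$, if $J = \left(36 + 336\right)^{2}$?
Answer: $-26251439697$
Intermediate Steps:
$y{\left(t \right)} = -2 - 12 t$ ($y{\left(t \right)} = -2 + t 6 \left(-2\right) = -2 + 6 t \left(-2\right) = -2 - 12 t$)
$J = 138384$ ($J = 372^{2} = 138384$)
$\left(-243233 + y{\left(-634 \right)}\right) \left(-26973 + J\right) = \left(-243233 - -7606\right) \left(-26973 + 138384\right) = \left(-243233 + \left(-2 + 7608\right)\right) 111411 = \left(-243233 + 7606\right) 111411 = \left(-235627\right) 111411 = -26251439697$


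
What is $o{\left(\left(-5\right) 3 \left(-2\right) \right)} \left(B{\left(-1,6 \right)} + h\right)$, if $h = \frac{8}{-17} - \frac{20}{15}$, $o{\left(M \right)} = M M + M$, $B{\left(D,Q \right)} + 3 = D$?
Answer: $- \frac{91760}{17} \approx -5397.6$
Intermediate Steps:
$B{\left(D,Q \right)} = -3 + D$
$o{\left(M \right)} = M + M^{2}$ ($o{\left(M \right)} = M^{2} + M = M + M^{2}$)
$h = - \frac{92}{51}$ ($h = 8 \left(- \frac{1}{17}\right) - \frac{4}{3} = - \frac{8}{17} - \frac{4}{3} = - \frac{92}{51} \approx -1.8039$)
$o{\left(\left(-5\right) 3 \left(-2\right) \right)} \left(B{\left(-1,6 \right)} + h\right) = \left(-5\right) 3 \left(-2\right) \left(1 + \left(-5\right) 3 \left(-2\right)\right) \left(\left(-3 - 1\right) - \frac{92}{51}\right) = \left(-15\right) \left(-2\right) \left(1 - -30\right) \left(-4 - \frac{92}{51}\right) = 30 \left(1 + 30\right) \left(- \frac{296}{51}\right) = 30 \cdot 31 \left(- \frac{296}{51}\right) = 930 \left(- \frac{296}{51}\right) = - \frac{91760}{17}$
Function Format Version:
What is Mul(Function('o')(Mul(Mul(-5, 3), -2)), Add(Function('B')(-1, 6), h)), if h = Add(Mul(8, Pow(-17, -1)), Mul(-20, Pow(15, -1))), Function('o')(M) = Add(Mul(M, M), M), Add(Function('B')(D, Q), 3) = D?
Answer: Rational(-91760, 17) ≈ -5397.6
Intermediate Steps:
Function('B')(D, Q) = Add(-3, D)
Function('o')(M) = Add(M, Pow(M, 2)) (Function('o')(M) = Add(Pow(M, 2), M) = Add(M, Pow(M, 2)))
h = Rational(-92, 51) (h = Add(Mul(8, Rational(-1, 17)), Mul(-20, Rational(1, 15))) = Add(Rational(-8, 17), Rational(-4, 3)) = Rational(-92, 51) ≈ -1.8039)
Mul(Function('o')(Mul(Mul(-5, 3), -2)), Add(Function('B')(-1, 6), h)) = Mul(Mul(Mul(Mul(-5, 3), -2), Add(1, Mul(Mul(-5, 3), -2))), Add(Add(-3, -1), Rational(-92, 51))) = Mul(Mul(Mul(-15, -2), Add(1, Mul(-15, -2))), Add(-4, Rational(-92, 51))) = Mul(Mul(30, Add(1, 30)), Rational(-296, 51)) = Mul(Mul(30, 31), Rational(-296, 51)) = Mul(930, Rational(-296, 51)) = Rational(-91760, 17)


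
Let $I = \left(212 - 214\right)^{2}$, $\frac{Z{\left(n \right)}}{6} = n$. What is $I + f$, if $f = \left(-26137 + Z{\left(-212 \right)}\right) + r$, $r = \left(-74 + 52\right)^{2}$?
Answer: $-26921$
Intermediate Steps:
$r = 484$ ($r = \left(-22\right)^{2} = 484$)
$Z{\left(n \right)} = 6 n$
$I = 4$ ($I = \left(-2\right)^{2} = 4$)
$f = -26925$ ($f = \left(-26137 + 6 \left(-212\right)\right) + 484 = \left(-26137 - 1272\right) + 484 = -27409 + 484 = -26925$)
$I + f = 4 - 26925 = -26921$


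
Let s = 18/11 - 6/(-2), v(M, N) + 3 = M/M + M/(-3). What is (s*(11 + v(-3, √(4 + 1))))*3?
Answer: 1530/11 ≈ 139.09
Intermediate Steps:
v(M, N) = -2 - M/3 (v(M, N) = -3 + (M/M + M/(-3)) = -3 + (1 + M*(-⅓)) = -3 + (1 - M/3) = -2 - M/3)
s = 51/11 (s = 18*(1/11) - 6*(-½) = 18/11 + 3 = 51/11 ≈ 4.6364)
(s*(11 + v(-3, √(4 + 1))))*3 = (51*(11 + (-2 - ⅓*(-3)))/11)*3 = (51*(11 + (-2 + 1))/11)*3 = (51*(11 - 1)/11)*3 = ((51/11)*10)*3 = (510/11)*3 = 1530/11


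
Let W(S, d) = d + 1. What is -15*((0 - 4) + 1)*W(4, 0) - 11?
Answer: 34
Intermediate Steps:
W(S, d) = 1 + d
-15*((0 - 4) + 1)*W(4, 0) - 11 = -15*((0 - 4) + 1)*(1 + 0) - 11 = -15*(-4 + 1) - 11 = -(-45) - 11 = -15*(-3) - 11 = 45 - 11 = 34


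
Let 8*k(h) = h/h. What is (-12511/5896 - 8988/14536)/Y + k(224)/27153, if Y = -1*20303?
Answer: 412154631733/2952979559081244 ≈ 0.00013957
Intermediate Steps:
k(h) = ⅛ (k(h) = (h/h)/8 = (⅛)*1 = ⅛)
Y = -20303
(-12511/5896 - 8988/14536)/Y + k(224)/27153 = (-12511/5896 - 8988/14536)/(-20303) + (⅛)/27153 = (-12511*1/5896 - 8988*1/14536)*(-1/20303) + (⅛)*(1/27153) = (-12511/5896 - 2247/3634)*(-1/20303) + 1/217224 = -29356643/10713032*(-1/20303) + 1/217224 = 29356643/217506688696 + 1/217224 = 412154631733/2952979559081244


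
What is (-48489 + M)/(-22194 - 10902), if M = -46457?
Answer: 47473/16548 ≈ 2.8688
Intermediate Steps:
(-48489 + M)/(-22194 - 10902) = (-48489 - 46457)/(-22194 - 10902) = -94946/(-33096) = -94946*(-1/33096) = 47473/16548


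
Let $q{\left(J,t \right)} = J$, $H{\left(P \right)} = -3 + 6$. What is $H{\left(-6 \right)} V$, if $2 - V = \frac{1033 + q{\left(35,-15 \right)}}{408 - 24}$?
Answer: $- \frac{75}{32} \approx -2.3438$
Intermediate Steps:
$H{\left(P \right)} = 3$
$V = - \frac{25}{32}$ ($V = 2 - \frac{1033 + 35}{408 - 24} = 2 - \frac{1068}{384} = 2 - 1068 \cdot \frac{1}{384} = 2 - \frac{89}{32} = - \frac{25}{32} \approx -0.78125$)
$H{\left(-6 \right)} V = 3 \left(- \frac{25}{32}\right) = - \frac{75}{32}$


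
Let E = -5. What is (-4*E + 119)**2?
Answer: 19321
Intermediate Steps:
(-4*E + 119)**2 = (-4*(-5) + 119)**2 = (20 + 119)**2 = 139**2 = 19321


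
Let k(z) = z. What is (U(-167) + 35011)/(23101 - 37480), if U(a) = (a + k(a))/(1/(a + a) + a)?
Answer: -1952990125/802046241 ≈ -2.4350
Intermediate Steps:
U(a) = 2*a/(a + 1/(2*a)) (U(a) = (a + a)/(1/(a + a) + a) = (2*a)/(1/(2*a) + a) = (2*a)/(a + 1/(2*a)) = 2*a/(a + 1/(2*a)))
(U(-167) + 35011)/(23101 - 37480) = (4*(-167)²/(1 + 2*(-167)²) + 35011)/(23101 - 37480) = (4*27889/(1 + 2*27889) + 35011)/(-14379) = (4*27889/(1 + 55778) + 35011)*(-1/14379) = (4*27889/55779 + 35011)*(-1/14379) = (4*27889*(1/55779) + 35011)*(-1/14379) = (111556/55779 + 35011)*(-1/14379) = (1952990125/55779)*(-1/14379) = -1952990125/802046241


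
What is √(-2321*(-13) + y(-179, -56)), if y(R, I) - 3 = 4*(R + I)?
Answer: 2*√7309 ≈ 170.99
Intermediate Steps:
y(R, I) = 3 + 4*I + 4*R (y(R, I) = 3 + 4*(R + I) = 3 + 4*(I + R) = 3 + (4*I + 4*R) = 3 + 4*I + 4*R)
√(-2321*(-13) + y(-179, -56)) = √(-2321*(-13) + (3 + 4*(-56) + 4*(-179))) = √(30173 + (3 - 224 - 716)) = √(30173 - 937) = √29236 = 2*√7309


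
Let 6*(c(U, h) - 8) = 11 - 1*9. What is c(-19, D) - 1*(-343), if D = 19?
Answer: 1054/3 ≈ 351.33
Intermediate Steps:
c(U, h) = 25/3 (c(U, h) = 8 + (11 - 1*9)/6 = 8 + (11 - 9)/6 = 8 + (⅙)*2 = 8 + ⅓ = 25/3)
c(-19, D) - 1*(-343) = 25/3 - 1*(-343) = 25/3 + 343 = 1054/3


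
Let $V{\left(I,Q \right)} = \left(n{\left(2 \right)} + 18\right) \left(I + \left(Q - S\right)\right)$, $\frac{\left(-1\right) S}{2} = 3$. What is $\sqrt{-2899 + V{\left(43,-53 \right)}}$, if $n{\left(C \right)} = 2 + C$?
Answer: $i \sqrt{2987} \approx 54.653 i$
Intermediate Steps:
$S = -6$ ($S = \left(-2\right) 3 = -6$)
$V{\left(I,Q \right)} = 132 + 22 I + 22 Q$ ($V{\left(I,Q \right)} = \left(\left(2 + 2\right) + 18\right) \left(I + \left(Q - -6\right)\right) = \left(4 + 18\right) \left(I + \left(Q + 6\right)\right) = 22 \left(I + \left(6 + Q\right)\right) = 22 \left(6 + I + Q\right) = 132 + 22 I + 22 Q$)
$\sqrt{-2899 + V{\left(43,-53 \right)}} = \sqrt{-2899 + \left(132 + 22 \cdot 43 + 22 \left(-53\right)\right)} = \sqrt{-2899 + \left(132 + 946 - 1166\right)} = \sqrt{-2899 - 88} = \sqrt{-2987} = i \sqrt{2987}$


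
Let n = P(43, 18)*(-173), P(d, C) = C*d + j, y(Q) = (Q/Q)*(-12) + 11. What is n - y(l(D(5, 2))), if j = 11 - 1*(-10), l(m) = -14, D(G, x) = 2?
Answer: -137534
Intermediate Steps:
j = 21 (j = 11 + 10 = 21)
y(Q) = -1 (y(Q) = 1*(-12) + 11 = -12 + 11 = -1)
P(d, C) = 21 + C*d (P(d, C) = C*d + 21 = 21 + C*d)
n = -137535 (n = (21 + 18*43)*(-173) = (21 + 774)*(-173) = 795*(-173) = -137535)
n - y(l(D(5, 2))) = -137535 - 1*(-1) = -137535 + 1 = -137534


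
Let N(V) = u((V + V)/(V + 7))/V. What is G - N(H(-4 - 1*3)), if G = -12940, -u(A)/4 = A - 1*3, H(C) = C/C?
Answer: -12951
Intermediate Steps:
H(C) = 1
u(A) = 12 - 4*A (u(A) = -4*(A - 1*3) = -4*(A - 3) = -4*(-3 + A) = 12 - 4*A)
N(V) = (12 - 8*V/(7 + V))/V (N(V) = (12 - 4*(V + V)/(V + 7))/V = (12 - 4*2*V/(7 + V))/V = (12 - 8*V/(7 + V))/V)
G - N(H(-4 - 1*3)) = -12940 - 4*(21 + 1)/(1*(7 + 1)) = -12940 - 4*22/8 = -12940 - 1*11 = -12940 - 11 = -12951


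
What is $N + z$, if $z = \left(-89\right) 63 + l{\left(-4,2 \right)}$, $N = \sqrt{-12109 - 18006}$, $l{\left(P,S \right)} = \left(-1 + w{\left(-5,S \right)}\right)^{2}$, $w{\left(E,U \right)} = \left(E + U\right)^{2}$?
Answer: $-5543 + i \sqrt{30115} \approx -5543.0 + 173.54 i$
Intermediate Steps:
$l{\left(P,S \right)} = \left(-1 + \left(-5 + S\right)^{2}\right)^{2}$
$N = i \sqrt{30115}$ ($N = \sqrt{-30115} = i \sqrt{30115} \approx 173.54 i$)
$z = -5543$ ($z = \left(-89\right) 63 + \left(-1 + \left(-5 + 2\right)^{2}\right)^{2} = -5607 + \left(-1 + \left(-3\right)^{2}\right)^{2} = -5607 + \left(-1 + 9\right)^{2} = -5607 + 8^{2} = -5607 + 64 = -5543$)
$N + z = i \sqrt{30115} - 5543 = -5543 + i \sqrt{30115}$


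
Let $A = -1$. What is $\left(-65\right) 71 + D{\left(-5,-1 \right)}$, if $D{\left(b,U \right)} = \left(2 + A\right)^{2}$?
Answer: $-4614$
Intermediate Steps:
$D{\left(b,U \right)} = 1$ ($D{\left(b,U \right)} = \left(2 - 1\right)^{2} = 1^{2} = 1$)
$\left(-65\right) 71 + D{\left(-5,-1 \right)} = \left(-65\right) 71 + 1 = -4615 + 1 = -4614$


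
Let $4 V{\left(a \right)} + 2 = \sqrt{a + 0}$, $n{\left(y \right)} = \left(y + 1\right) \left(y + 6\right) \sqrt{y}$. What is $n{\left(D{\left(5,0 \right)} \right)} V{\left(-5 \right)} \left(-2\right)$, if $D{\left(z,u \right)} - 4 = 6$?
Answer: $88 \sqrt{10} \left(2 - i \sqrt{5}\right) \approx 556.56 - 622.25 i$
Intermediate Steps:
$D{\left(z,u \right)} = 10$ ($D{\left(z,u \right)} = 4 + 6 = 10$)
$n{\left(y \right)} = \sqrt{y} \left(1 + y\right) \left(6 + y\right)$ ($n{\left(y \right)} = \left(1 + y\right) \left(6 + y\right) \sqrt{y} = \sqrt{y} \left(1 + y\right) \left(6 + y\right)$)
$V{\left(a \right)} = - \frac{1}{2} + \frac{\sqrt{a}}{4}$ ($V{\left(a \right)} = - \frac{1}{2} + \frac{\sqrt{a + 0}}{4} = - \frac{1}{2} + \frac{\sqrt{a}}{4}$)
$n{\left(D{\left(5,0 \right)} \right)} V{\left(-5 \right)} \left(-2\right) = \sqrt{10} \left(6 + 10^{2} + 7 \cdot 10\right) \left(- \frac{1}{2} + \frac{\sqrt{-5}}{4}\right) \left(-2\right) = \sqrt{10} \left(6 + 100 + 70\right) \left(- \frac{1}{2} + \frac{i \sqrt{5}}{4}\right) \left(-2\right) = \sqrt{10} \cdot 176 \left(- \frac{1}{2} + \frac{i \sqrt{5}}{4}\right) \left(-2\right) = 176 \sqrt{10} \left(- \frac{1}{2} + \frac{i \sqrt{5}}{4}\right) \left(-2\right) = - 352 \sqrt{10} \left(- \frac{1}{2} + \frac{i \sqrt{5}}{4}\right)$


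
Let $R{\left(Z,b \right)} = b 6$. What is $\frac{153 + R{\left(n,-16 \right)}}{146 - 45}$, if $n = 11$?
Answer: $\frac{57}{101} \approx 0.56436$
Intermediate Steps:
$R{\left(Z,b \right)} = 6 b$
$\frac{153 + R{\left(n,-16 \right)}}{146 - 45} = \frac{153 + 6 \left(-16\right)}{146 - 45} = \frac{153 - 96}{101} = 57 \cdot \frac{1}{101} = \frac{57}{101}$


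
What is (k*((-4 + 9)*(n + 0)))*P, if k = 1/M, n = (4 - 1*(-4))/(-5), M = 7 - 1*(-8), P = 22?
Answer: -176/15 ≈ -11.733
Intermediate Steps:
M = 15 (M = 7 + 8 = 15)
n = -8/5 (n = (4 + 4)*(-1/5) = 8*(-1/5) = -8/5 ≈ -1.6000)
k = 1/15 ≈ 0.066667
(k*((-4 + 9)*(n + 0)))*P = (((-4 + 9)*(-8/5 + 0))/15)*22 = ((5*(-8/5))/15)*22 = ((1/15)*(-8))*22 = -8/15*22 = -176/15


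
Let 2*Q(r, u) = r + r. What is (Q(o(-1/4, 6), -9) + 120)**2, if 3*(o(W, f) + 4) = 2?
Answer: 122500/9 ≈ 13611.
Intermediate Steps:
o(W, f) = -10/3 (o(W, f) = -4 + (1/3)*2 = -4 + 2/3 = -10/3)
Q(r, u) = r (Q(r, u) = (r + r)/2 = (2*r)/2 = r)
(Q(o(-1/4, 6), -9) + 120)**2 = (-10/3 + 120)**2 = (350/3)**2 = 122500/9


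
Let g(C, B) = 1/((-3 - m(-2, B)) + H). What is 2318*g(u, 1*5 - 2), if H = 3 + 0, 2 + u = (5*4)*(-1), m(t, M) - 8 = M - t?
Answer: -2318/13 ≈ -178.31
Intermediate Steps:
m(t, M) = 8 + M - t (m(t, M) = 8 + (M - t) = 8 + M - t)
u = -22 (u = -2 + (5*4)*(-1) = -2 + 20*(-1) = -2 - 20 = -22)
H = 3
g(C, B) = 1/(-10 - B) (g(C, B) = 1/((-3 - (8 + B - 1*(-2))) + 3) = 1/((-3 - (8 + B + 2)) + 3) = 1/((-3 - (10 + B)) + 3) = 1/((-3 + (-10 - B)) + 3) = 1/((-13 - B) + 3) = 1/(-10 - B))
2318*g(u, 1*5 - 2) = 2318*(-1/(10 + (1*5 - 2))) = 2318*(-1/(10 + (5 - 2))) = 2318*(-1/(10 + 3)) = 2318*(-1/13) = -2318/13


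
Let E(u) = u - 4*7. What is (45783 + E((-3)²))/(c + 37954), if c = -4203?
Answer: 45764/33751 ≈ 1.3559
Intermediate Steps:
E(u) = -28 + u (E(u) = u - 28 = -28 + u)
(45783 + E((-3)²))/(c + 37954) = (45783 + (-28 + (-3)²))/(-4203 + 37954) = (45783 + (-28 + 9))/33751 = (45783 - 19)*(1/33751) = 45764*(1/33751) = 45764/33751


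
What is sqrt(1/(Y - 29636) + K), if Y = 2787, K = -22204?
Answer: I*sqrt(16006170884253)/26849 ≈ 149.01*I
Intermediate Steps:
sqrt(1/(Y - 29636) + K) = sqrt(1/(2787 - 29636) - 22204) = sqrt(1/(-26849) - 22204) = sqrt(-1/26849 - 22204) = sqrt(-596155197/26849) = I*sqrt(16006170884253)/26849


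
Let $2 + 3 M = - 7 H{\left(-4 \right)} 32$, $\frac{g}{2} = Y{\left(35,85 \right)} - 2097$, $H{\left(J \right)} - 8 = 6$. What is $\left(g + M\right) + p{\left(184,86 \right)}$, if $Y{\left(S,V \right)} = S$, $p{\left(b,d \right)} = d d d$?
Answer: $630886$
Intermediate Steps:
$H{\left(J \right)} = 14$ ($H{\left(J \right)} = 8 + 6 = 14$)
$p{\left(b,d \right)} = d^{3}$ ($p{\left(b,d \right)} = d^{2} d = d^{3}$)
$g = -4124$ ($g = 2 \left(35 - 2097\right) = 2 \left(-2062\right) = -4124$)
$M = -1046$ ($M = - \frac{2}{3} + \frac{\left(-7\right) 14 \cdot 32}{3} = - \frac{2}{3} + \frac{\left(-98\right) 32}{3} = - \frac{2}{3} + \frac{1}{3} \left(-3136\right) = - \frac{2}{3} - \frac{3136}{3} = -1046$)
$\left(g + M\right) + p{\left(184,86 \right)} = \left(-4124 - 1046\right) + 86^{3} = -5170 + 636056 = 630886$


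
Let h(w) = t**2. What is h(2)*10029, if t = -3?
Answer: 90261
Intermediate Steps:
h(w) = 9 (h(w) = (-3)**2 = 9)
h(2)*10029 = 9*10029 = 90261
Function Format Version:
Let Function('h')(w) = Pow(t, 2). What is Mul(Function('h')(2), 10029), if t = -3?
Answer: 90261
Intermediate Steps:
Function('h')(w) = 9 (Function('h')(w) = Pow(-3, 2) = 9)
Mul(Function('h')(2), 10029) = Mul(9, 10029) = 90261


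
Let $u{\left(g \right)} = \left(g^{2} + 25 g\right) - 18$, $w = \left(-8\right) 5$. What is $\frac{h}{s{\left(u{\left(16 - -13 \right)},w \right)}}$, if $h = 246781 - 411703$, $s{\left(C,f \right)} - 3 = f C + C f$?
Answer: $\frac{54974}{41279} \approx 1.3318$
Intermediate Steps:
$w = -40$
$u{\left(g \right)} = -18 + g^{2} + 25 g$
$s{\left(C,f \right)} = 3 + 2 C f$ ($s{\left(C,f \right)} = 3 + \left(f C + C f\right) = 3 + \left(C f + C f\right) = 3 + 2 C f$)
$h = -164922$ ($h = 246781 - 411703 = -164922$)
$\frac{h}{s{\left(u{\left(16 - -13 \right)},w \right)}} = - \frac{164922}{3 + 2 \left(-18 + \left(16 - -13\right)^{2} + 25 \left(16 - -13\right)\right) \left(-40\right)} = - \frac{164922}{3 + 2 \left(-18 + \left(16 + 13\right)^{2} + 25 \left(16 + 13\right)\right) \left(-40\right)} = - \frac{164922}{3 + 2 \left(-18 + 29^{2} + 25 \cdot 29\right) \left(-40\right)} = - \frac{164922}{3 + 2 \left(-18 + 841 + 725\right) \left(-40\right)} = - \frac{164922}{3 + 2 \cdot 1548 \left(-40\right)} = - \frac{164922}{3 - 123840} = - \frac{164922}{-123837} = \left(-164922\right) \left(- \frac{1}{123837}\right) = \frac{54974}{41279}$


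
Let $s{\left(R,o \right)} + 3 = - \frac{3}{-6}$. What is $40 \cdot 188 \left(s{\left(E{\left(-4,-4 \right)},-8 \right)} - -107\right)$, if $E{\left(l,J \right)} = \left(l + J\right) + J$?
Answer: $785840$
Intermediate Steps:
$E{\left(l,J \right)} = l + 2 J$ ($E{\left(l,J \right)} = \left(J + l\right) + J = l + 2 J$)
$s{\left(R,o \right)} = - \frac{5}{2}$ ($s{\left(R,o \right)} = -3 - \frac{3}{-6} = -3 - - \frac{1}{2} = -3 + \frac{1}{2} = - \frac{5}{2}$)
$40 \cdot 188 \left(s{\left(E{\left(-4,-4 \right)},-8 \right)} - -107\right) = 40 \cdot 188 \left(- \frac{5}{2} - -107\right) = 7520 \left(- \frac{5}{2} + 107\right) = 7520 \cdot \frac{209}{2} = 785840$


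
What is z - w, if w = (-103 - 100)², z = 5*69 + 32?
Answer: -40832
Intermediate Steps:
z = 377 (z = 345 + 32 = 377)
w = 41209 (w = (-203)² = 41209)
z - w = 377 - 1*41209 = 377 - 41209 = -40832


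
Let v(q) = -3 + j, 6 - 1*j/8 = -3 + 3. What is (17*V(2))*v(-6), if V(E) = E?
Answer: 1530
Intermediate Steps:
j = 48 (j = 48 - 8*(-3 + 3) = 48 - 8*0 = 48 + 0 = 48)
v(q) = 45 (v(q) = -3 + 48 = 45)
(17*V(2))*v(-6) = (17*2)*45 = 34*45 = 1530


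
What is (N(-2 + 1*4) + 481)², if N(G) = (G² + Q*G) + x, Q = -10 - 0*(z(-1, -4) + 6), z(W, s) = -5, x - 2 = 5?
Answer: 222784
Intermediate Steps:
x = 7 (x = 2 + 5 = 7)
Q = -10 (Q = -10 - 0*(-5 + 6) = -10 - 0 = -10 - 1*0 = -10 + 0 = -10)
N(G) = 7 + G² - 10*G (N(G) = (G² - 10*G) + 7 = 7 + G² - 10*G)
(N(-2 + 1*4) + 481)² = ((7 + (-2 + 1*4)² - 10*(-2 + 1*4)) + 481)² = ((7 + (-2 + 4)² - 10*(-2 + 4)) + 481)² = ((7 + 2² - 10*2) + 481)² = ((7 + 4 - 20) + 481)² = (-9 + 481)² = 472² = 222784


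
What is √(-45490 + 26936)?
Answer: I*√18554 ≈ 136.21*I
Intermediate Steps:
√(-45490 + 26936) = √(-18554) = I*√18554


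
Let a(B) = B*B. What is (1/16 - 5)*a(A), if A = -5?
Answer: -1975/16 ≈ -123.44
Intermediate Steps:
a(B) = B²
(1/16 - 5)*a(A) = (1/16 - 5)*(-5)² = (1/16 - 5)*25 = -79/16*25 = -1975/16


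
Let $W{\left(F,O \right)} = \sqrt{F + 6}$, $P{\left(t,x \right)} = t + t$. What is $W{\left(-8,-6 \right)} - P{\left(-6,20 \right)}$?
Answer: $12 + i \sqrt{2} \approx 12.0 + 1.4142 i$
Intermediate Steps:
$P{\left(t,x \right)} = 2 t$
$W{\left(F,O \right)} = \sqrt{6 + F}$
$W{\left(-8,-6 \right)} - P{\left(-6,20 \right)} = \sqrt{6 - 8} - 2 \left(-6\right) = \sqrt{-2} - -12 = i \sqrt{2} + 12 = 12 + i \sqrt{2}$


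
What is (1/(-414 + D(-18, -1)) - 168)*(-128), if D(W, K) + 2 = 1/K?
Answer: 8967296/417 ≈ 21504.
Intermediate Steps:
D(W, K) = -2 + 1/K
(1/(-414 + D(-18, -1)) - 168)*(-128) = (1/(-414 + (-2 + 1/(-1))) - 168)*(-128) = (1/(-414 + (-2 - 1)) - 168)*(-128) = (1/(-414 - 3) - 168)*(-128) = (1/(-417) - 168)*(-128) = (-1/417 - 168)*(-128) = -70057/417*(-128) = 8967296/417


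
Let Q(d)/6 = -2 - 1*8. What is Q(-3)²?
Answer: 3600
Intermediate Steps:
Q(d) = -60 (Q(d) = 6*(-2 - 1*8) = 6*(-2 - 8) = 6*(-10) = -60)
Q(-3)² = (-60)² = 3600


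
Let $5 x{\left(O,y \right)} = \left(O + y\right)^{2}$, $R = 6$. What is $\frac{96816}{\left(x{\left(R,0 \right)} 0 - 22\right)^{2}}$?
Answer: $\frac{24204}{121} \approx 200.03$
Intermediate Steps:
$x{\left(O,y \right)} = \frac{\left(O + y\right)^{2}}{5}$
$\frac{96816}{\left(x{\left(R,0 \right)} 0 - 22\right)^{2}} = \frac{96816}{\left(\frac{\left(6 + 0\right)^{2}}{5} \cdot 0 - 22\right)^{2}} = \frac{96816}{\left(\frac{6^{2}}{5} \cdot 0 - 22\right)^{2}} = \frac{96816}{\left(\frac{1}{5} \cdot 36 \cdot 0 - 22\right)^{2}} = \frac{96816}{\left(\frac{36}{5} \cdot 0 - 22\right)^{2}} = \frac{96816}{\left(0 - 22\right)^{2}} = \frac{96816}{\left(-22\right)^{2}} = \frac{96816}{484} = 96816 \cdot \frac{1}{484} = \frac{24204}{121}$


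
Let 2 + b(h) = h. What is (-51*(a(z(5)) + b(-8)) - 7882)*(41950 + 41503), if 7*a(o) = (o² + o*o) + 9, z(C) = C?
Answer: -4557618689/7 ≈ -6.5109e+8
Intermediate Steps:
b(h) = -2 + h
a(o) = 9/7 + 2*o²/7 (a(o) = ((o² + o*o) + 9)/7 = ((o² + o²) + 9)/7 = (2*o² + 9)/7 = (9 + 2*o²)/7 = 9/7 + 2*o²/7)
(-51*(a(z(5)) + b(-8)) - 7882)*(41950 + 41503) = (-51*((9/7 + (2/7)*5²) + (-2 - 8)) - 7882)*(41950 + 41503) = (-51*((9/7 + (2/7)*25) - 10) - 7882)*83453 = (-51*((9/7 + 50/7) - 10) - 7882)*83453 = (-51*(59/7 - 10) - 7882)*83453 = (-51*(-11/7) - 7882)*83453 = (561/7 - 7882)*83453 = -54613/7*83453 = -4557618689/7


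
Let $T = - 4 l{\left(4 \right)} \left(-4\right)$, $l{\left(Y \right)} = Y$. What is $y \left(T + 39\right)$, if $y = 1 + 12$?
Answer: $1339$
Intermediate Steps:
$y = 13$
$T = 64$ ($T = \left(-4\right) 4 \left(-4\right) = \left(-16\right) \left(-4\right) = 64$)
$y \left(T + 39\right) = 13 \left(64 + 39\right) = 13 \cdot 103 = 1339$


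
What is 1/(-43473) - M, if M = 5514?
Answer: -239710123/43473 ≈ -5514.0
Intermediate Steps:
1/(-43473) - M = 1/(-43473) - 1*5514 = -1/43473 - 5514 = -239710123/43473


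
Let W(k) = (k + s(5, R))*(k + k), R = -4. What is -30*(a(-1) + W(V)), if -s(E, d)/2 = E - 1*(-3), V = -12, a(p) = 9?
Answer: -20430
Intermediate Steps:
s(E, d) = -6 - 2*E (s(E, d) = -2*(E - 1*(-3)) = -2*(E + 3) = -2*(3 + E) = -6 - 2*E)
W(k) = 2*k*(-16 + k) (W(k) = (k + (-6 - 2*5))*(k + k) = (k + (-6 - 10))*(2*k) = (k - 16)*(2*k) = (-16 + k)*(2*k) = 2*k*(-16 + k))
-30*(a(-1) + W(V)) = -30*(9 + 2*(-12)*(-16 - 12)) = -30*(9 + 2*(-12)*(-28)) = -30*(9 + 672) = -30*681 = -20430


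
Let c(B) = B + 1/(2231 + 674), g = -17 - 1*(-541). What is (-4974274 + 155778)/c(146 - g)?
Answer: 13997730880/1098089 ≈ 12747.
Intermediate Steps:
g = 524 (g = -17 + 541 = 524)
c(B) = 1/2905 + B (c(B) = B + 1/2905 = 1/2905 + B)
(-4974274 + 155778)/c(146 - g) = (-4974274 + 155778)/(1/2905 + (146 - 1*524)) = -4818496/(1/2905 + (146 - 524)) = -4818496/(1/2905 - 378) = -4818496/(-1098089/2905) = -4818496*(-2905/1098089) = 13997730880/1098089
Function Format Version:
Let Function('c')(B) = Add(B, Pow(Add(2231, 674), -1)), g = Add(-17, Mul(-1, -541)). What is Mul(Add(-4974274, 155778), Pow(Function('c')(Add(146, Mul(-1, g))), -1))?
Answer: Rational(13997730880, 1098089) ≈ 12747.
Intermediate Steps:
g = 524 (g = Add(-17, 541) = 524)
Function('c')(B) = Add(Rational(1, 2905), B) (Function('c')(B) = Add(B, Pow(2905, -1)) = Add(B, Rational(1, 2905)) = Add(Rational(1, 2905), B))
Mul(Add(-4974274, 155778), Pow(Function('c')(Add(146, Mul(-1, g))), -1)) = Mul(Add(-4974274, 155778), Pow(Add(Rational(1, 2905), Add(146, Mul(-1, 524))), -1)) = Mul(-4818496, Pow(Add(Rational(1, 2905), Add(146, -524)), -1)) = Mul(-4818496, Pow(Add(Rational(1, 2905), -378), -1)) = Mul(-4818496, Pow(Rational(-1098089, 2905), -1)) = Mul(-4818496, Rational(-2905, 1098089)) = Rational(13997730880, 1098089)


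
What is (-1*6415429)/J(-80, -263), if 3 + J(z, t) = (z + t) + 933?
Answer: -6415429/587 ≈ -10929.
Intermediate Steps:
J(z, t) = 930 + t + z (J(z, t) = -3 + ((z + t) + 933) = -3 + ((t + z) + 933) = -3 + (933 + t + z) = 930 + t + z)
(-1*6415429)/J(-80, -263) = (-1*6415429)/(930 - 263 - 80) = -6415429/587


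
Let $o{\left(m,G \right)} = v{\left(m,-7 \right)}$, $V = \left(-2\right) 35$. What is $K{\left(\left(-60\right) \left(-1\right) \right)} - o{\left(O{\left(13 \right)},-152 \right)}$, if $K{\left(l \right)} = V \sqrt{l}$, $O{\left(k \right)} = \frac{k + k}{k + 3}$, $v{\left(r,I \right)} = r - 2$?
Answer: $\frac{3}{8} - 140 \sqrt{15} \approx -541.84$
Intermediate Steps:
$v{\left(r,I \right)} = -2 + r$
$V = -70$
$O{\left(k \right)} = \frac{2 k}{3 + k}$
$K{\left(l \right)} = - 70 \sqrt{l}$
$o{\left(m,G \right)} = -2 + m$
$K{\left(\left(-60\right) \left(-1\right) \right)} - o{\left(O{\left(13 \right)},-152 \right)} = - 70 \sqrt{\left(-60\right) \left(-1\right)} - \left(-2 + 2 \cdot 13 \frac{1}{3 + 13}\right) = - 70 \sqrt{60} - \left(-2 + 2 \cdot 13 \cdot \frac{1}{16}\right) = - 70 \cdot 2 \sqrt{15} - \left(-2 + 2 \cdot 13 \cdot \frac{1}{16}\right) = - 140 \sqrt{15} - \left(-2 + \frac{13}{8}\right) = - 140 \sqrt{15} - - \frac{3}{8} = - 140 \sqrt{15} + \frac{3}{8} = \frac{3}{8} - 140 \sqrt{15}$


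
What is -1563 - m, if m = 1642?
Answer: -3205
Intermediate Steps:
-1563 - m = -1563 - 1*1642 = -1563 - 1642 = -3205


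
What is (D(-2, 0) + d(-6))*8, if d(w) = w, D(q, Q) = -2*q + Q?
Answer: -16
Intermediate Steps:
D(q, Q) = Q - 2*q
(D(-2, 0) + d(-6))*8 = ((0 - 2*(-2)) - 6)*8 = ((0 + 4) - 6)*8 = (4 - 6)*8 = -2*8 = -16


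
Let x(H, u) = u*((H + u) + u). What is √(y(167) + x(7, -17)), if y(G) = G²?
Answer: 2*√7087 ≈ 168.37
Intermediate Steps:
x(H, u) = u*(H + 2*u)
√(y(167) + x(7, -17)) = √(167² - 17*(7 + 2*(-17))) = √(27889 - 17*(7 - 34)) = √(27889 - 17*(-27)) = √(27889 + 459) = √28348 = 2*√7087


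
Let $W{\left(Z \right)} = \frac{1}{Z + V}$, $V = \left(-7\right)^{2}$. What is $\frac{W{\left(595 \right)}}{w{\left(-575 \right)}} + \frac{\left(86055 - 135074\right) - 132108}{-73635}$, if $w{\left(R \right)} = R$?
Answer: $\frac{13414250893}{5453408100} \approx 2.4598$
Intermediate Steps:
$V = 49$
$W{\left(Z \right)} = \frac{1}{49 + Z}$ ($W{\left(Z \right)} = \frac{1}{Z + 49} = \frac{1}{49 + Z}$)
$\frac{W{\left(595 \right)}}{w{\left(-575 \right)}} + \frac{\left(86055 - 135074\right) - 132108}{-73635} = \frac{1}{\left(49 + 595\right) \left(-575\right)} + \frac{\left(86055 - 135074\right) - 132108}{-73635} = \frac{1}{644} \left(- \frac{1}{575}\right) + \left(-49019 - 132108\right) \left(- \frac{1}{73635}\right) = \frac{1}{644} \left(- \frac{1}{575}\right) - - \frac{181127}{73635} = - \frac{1}{370300} + \frac{181127}{73635} = \frac{13414250893}{5453408100}$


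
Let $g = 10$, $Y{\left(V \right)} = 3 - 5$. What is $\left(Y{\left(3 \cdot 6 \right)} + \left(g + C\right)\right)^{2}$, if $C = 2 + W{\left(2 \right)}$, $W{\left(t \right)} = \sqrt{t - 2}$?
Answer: $100$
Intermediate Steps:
$W{\left(t \right)} = \sqrt{-2 + t}$
$Y{\left(V \right)} = -2$
$C = 2$ ($C = 2 + \sqrt{-2 + 2} = 2 + \sqrt{0} = 2 + 0 = 2$)
$\left(Y{\left(3 \cdot 6 \right)} + \left(g + C\right)\right)^{2} = \left(-2 + \left(10 + 2\right)\right)^{2} = \left(-2 + 12\right)^{2} = 10^{2} = 100$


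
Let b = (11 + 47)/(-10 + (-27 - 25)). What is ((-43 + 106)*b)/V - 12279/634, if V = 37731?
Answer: -4787808579/247188358 ≈ -19.369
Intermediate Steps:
b = -29/31 (b = 58/(-10 - 52) = 58/(-62) = 58*(-1/62) = -29/31 ≈ -0.93548)
((-43 + 106)*b)/V - 12279/634 = ((-43 + 106)*(-29/31))/37731 - 12279/634 = (63*(-29/31))*(1/37731) - 12279*1/634 = -1827/31*1/37731 - 12279/634 = -609/389887 - 12279/634 = -4787808579/247188358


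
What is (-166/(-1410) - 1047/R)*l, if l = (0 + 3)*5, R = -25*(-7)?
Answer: -144722/1645 ≈ -87.977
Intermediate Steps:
R = 175
l = 15 (l = 3*5 = 15)
(-166/(-1410) - 1047/R)*l = (-166/(-1410) - 1047/175)*15 = (-166*(-1/1410) - 1047*1/175)*15 = (83/705 - 1047/175)*15 = -144722/24675*15 = -144722/1645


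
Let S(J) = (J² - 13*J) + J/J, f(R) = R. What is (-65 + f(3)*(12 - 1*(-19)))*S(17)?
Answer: 1932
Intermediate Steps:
S(J) = 1 + J² - 13*J (S(J) = (J² - 13*J) + 1 = 1 + J² - 13*J)
(-65 + f(3)*(12 - 1*(-19)))*S(17) = (-65 + 3*(12 - 1*(-19)))*(1 + 17² - 13*17) = (-65 + 3*(12 + 19))*(1 + 289 - 221) = (-65 + 3*31)*69 = (-65 + 93)*69 = 28*69 = 1932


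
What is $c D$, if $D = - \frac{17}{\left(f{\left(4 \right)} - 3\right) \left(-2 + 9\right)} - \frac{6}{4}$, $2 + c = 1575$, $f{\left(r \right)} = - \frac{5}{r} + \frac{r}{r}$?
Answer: $- \frac{16577}{14} \approx -1184.1$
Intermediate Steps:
$f{\left(r \right)} = 1 - \frac{5}{r}$ ($f{\left(r \right)} = - \frac{5}{r} + 1 = 1 - \frac{5}{r}$)
$c = 1573$ ($c = -2 + 1575 = 1573$)
$D = - \frac{137}{182}$ ($D = - \frac{17}{\left(\frac{-5 + 4}{4} - 3\right) \left(-2 + 9\right)} - \frac{6}{4} = - \frac{17}{\left(\frac{1}{4} \left(-1\right) - 3\right) 7} - \frac{3}{2} = - \frac{17}{\left(- \frac{1}{4} - 3\right) 7} - \frac{3}{2} = - \frac{17}{\left(- \frac{13}{4}\right) 7} - \frac{3}{2} = - \frac{17}{- \frac{91}{4}} - \frac{3}{2} = \left(-17\right) \left(- \frac{4}{91}\right) - \frac{3}{2} = \frac{68}{91} - \frac{3}{2} = - \frac{137}{182} \approx -0.75275$)
$c D = 1573 \left(- \frac{137}{182}\right) = - \frac{16577}{14}$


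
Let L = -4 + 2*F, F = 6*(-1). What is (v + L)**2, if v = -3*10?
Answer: 2116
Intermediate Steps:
F = -6
v = -30
L = -16 (L = -4 + 2*(-6) = -4 - 12 = -16)
(v + L)**2 = (-30 - 16)**2 = (-46)**2 = 2116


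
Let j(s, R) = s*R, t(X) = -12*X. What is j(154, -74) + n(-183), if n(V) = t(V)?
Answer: -9200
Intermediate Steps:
j(s, R) = R*s
n(V) = -12*V
j(154, -74) + n(-183) = -74*154 - 12*(-183) = -11396 + 2196 = -9200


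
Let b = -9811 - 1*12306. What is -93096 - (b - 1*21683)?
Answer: -49296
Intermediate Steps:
b = -22117 (b = -9811 - 12306 = -22117)
-93096 - (b - 1*21683) = -93096 - (-22117 - 1*21683) = -93096 - (-22117 - 21683) = -93096 - 1*(-43800) = -93096 + 43800 = -49296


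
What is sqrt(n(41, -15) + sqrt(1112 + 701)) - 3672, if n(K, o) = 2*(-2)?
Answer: -3672 + sqrt(-4 + 7*sqrt(37)) ≈ -3665.8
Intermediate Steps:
n(K, o) = -4
sqrt(n(41, -15) + sqrt(1112 + 701)) - 3672 = sqrt(-4 + sqrt(1112 + 701)) - 3672 = sqrt(-4 + sqrt(1813)) - 3672 = sqrt(-4 + 7*sqrt(37)) - 3672 = -3672 + sqrt(-4 + 7*sqrt(37))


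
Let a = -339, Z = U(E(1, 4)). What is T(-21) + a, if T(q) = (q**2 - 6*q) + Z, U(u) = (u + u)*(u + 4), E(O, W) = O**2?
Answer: 238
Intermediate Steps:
U(u) = 2*u*(4 + u) (U(u) = (2*u)*(4 + u) = 2*u*(4 + u))
Z = 10 (Z = 2*1**2*(4 + 1**2) = 2*1*(4 + 1) = 2*1*5 = 10)
T(q) = 10 + q**2 - 6*q (T(q) = (q**2 - 6*q) + 10 = 10 + q**2 - 6*q)
T(-21) + a = (10 + (-21)**2 - 6*(-21)) - 339 = (10 + 441 + 126) - 339 = 577 - 339 = 238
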